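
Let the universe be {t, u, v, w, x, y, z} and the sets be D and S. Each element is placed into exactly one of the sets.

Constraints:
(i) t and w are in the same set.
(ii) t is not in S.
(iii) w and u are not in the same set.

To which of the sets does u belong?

u: S

From (ii): t ∉ S.
(i): w matches t: w ∉ S.
Only one set left: t ∈ D.
Only one set left: w ∈ D.
(iii): u ∉ D.
Only one set left: u ∈ S.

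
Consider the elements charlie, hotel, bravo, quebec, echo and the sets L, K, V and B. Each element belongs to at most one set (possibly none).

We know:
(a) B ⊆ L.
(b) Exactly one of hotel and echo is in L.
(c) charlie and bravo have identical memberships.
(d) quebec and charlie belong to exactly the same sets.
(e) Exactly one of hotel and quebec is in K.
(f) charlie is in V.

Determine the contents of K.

From (f): charlie ∈ V.
(c): bravo matches charlie: bravo ∉ L.
(c): bravo matches charlie: bravo ∉ K.
(c): bravo matches charlie: bravo ∈ V.
(d): quebec matches charlie: quebec ∉ L.
(d): quebec matches charlie: quebec ∉ K.
(d): quebec matches charlie: quebec ∈ V.
(e) (exactly one): hotel ∈ K.
(b) (exactly one): echo ∈ L.

K = {hotel}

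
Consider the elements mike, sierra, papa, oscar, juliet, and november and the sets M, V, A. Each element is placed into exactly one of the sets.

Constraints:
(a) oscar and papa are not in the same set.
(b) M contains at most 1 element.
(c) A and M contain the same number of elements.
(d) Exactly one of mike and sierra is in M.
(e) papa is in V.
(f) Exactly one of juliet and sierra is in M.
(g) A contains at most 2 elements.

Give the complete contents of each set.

From (e): papa ∈ V.
(a): oscar ∉ V.
Suppose mike ∈ M: no assignment then satisfies all the clues, so mike ∉ M.

M = {sierra}; V = {juliet, mike, november, papa}; A = {oscar}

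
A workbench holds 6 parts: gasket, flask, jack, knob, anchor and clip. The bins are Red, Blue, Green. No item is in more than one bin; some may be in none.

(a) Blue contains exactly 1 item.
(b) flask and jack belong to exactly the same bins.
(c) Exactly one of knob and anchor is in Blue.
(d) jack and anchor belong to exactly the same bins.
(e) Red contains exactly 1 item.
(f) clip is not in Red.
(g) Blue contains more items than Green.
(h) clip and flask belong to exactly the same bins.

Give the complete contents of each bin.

Red = {gasket}; Blue = {knob}; Green = {}

From (f): clip ∉ Red.
(h): flask matches clip: flask ∉ Red.
(b): jack matches flask: jack ∉ Red.
(d): anchor matches jack: anchor ∉ Red.
Suppose gasket ∉ Red: no assignment then satisfies all the clues, so gasket ∈ Red.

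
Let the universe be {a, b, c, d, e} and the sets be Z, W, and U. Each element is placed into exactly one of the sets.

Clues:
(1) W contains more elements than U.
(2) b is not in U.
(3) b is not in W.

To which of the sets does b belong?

b: Z

From (2): b ∉ U.
From (3): b ∉ W.
Only one set left: b ∈ Z.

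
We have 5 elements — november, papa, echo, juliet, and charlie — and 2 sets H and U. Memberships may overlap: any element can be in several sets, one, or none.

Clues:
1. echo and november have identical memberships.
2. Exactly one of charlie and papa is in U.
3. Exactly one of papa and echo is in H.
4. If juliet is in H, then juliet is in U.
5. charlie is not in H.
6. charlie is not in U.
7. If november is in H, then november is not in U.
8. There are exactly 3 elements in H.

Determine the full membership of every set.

H = {echo, juliet, november}; U = {juliet, papa}

From (5): charlie ∉ H.
From (6): charlie ∉ U.
(2) (exactly one): papa ∈ U.
Suppose november ∉ H: no assignment then satisfies all the clues, so november ∈ H.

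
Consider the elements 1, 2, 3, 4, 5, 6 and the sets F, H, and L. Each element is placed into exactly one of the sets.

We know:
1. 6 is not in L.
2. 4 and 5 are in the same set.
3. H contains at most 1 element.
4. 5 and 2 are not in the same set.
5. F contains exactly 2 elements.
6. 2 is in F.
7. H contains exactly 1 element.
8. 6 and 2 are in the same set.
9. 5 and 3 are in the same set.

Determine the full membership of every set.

F = {2, 6}; H = {1}; L = {3, 4, 5}

From (1): 6 ∉ L.
From (6): 2 ∈ F.
(4): 5 ∉ F.
(8): 6 matches 2: 6 ∈ F.
(9): 3 matches 5: 3 ∉ F.
(2): 4 matches 5: 4 ∉ F.
(5): F already has 2, so the rest are out.
Suppose 1 ∉ H: no assignment then satisfies all the clues, so 1 ∈ H.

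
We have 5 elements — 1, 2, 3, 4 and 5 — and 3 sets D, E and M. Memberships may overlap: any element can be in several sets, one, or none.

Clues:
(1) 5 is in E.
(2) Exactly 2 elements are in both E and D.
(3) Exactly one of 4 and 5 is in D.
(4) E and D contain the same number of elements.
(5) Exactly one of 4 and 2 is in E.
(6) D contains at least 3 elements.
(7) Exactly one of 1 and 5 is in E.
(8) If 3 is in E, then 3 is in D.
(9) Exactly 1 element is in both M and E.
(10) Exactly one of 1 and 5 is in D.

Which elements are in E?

E = {3, 4, 5}

From (1): 5 ∈ E.
(7) (exactly one): 1 ∉ E.
Suppose 2 ∈ E: no assignment then satisfies all the clues, so 2 ∉ E.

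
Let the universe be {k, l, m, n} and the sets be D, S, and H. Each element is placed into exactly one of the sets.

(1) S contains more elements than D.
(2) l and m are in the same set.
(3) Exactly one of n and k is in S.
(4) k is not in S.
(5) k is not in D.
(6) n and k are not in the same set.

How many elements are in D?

0

From (4): k ∉ S.
From (5): k ∉ D.
(3) (exactly one): n ∈ S.
Only one set left: k ∈ H.
Suppose l ∈ D: no assignment then satisfies all the clues, so l ∉ D.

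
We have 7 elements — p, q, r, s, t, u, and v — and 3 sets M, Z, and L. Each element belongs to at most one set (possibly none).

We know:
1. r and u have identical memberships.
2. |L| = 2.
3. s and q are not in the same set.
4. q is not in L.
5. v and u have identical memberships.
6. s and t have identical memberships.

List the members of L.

L = {s, t}

From (4): q ∉ L.
Suppose p ∈ L: no assignment then satisfies all the clues, so p ∉ L.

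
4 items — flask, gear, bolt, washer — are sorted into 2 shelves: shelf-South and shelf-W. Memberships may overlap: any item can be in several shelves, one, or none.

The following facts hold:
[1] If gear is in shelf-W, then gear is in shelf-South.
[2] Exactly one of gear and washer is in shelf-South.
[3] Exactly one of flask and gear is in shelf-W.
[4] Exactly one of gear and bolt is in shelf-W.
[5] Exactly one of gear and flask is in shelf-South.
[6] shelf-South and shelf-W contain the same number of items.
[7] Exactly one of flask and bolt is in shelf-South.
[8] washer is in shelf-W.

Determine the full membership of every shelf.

shelf-South = {bolt, gear}; shelf-W = {gear, washer}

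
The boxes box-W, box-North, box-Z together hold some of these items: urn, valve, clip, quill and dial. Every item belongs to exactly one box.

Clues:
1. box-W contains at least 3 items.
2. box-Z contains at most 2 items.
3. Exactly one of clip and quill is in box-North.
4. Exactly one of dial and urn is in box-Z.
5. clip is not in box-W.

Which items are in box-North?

box-North = {clip}

From (5): clip ∉ box-W.
Suppose urn ∈ box-North: no assignment then satisfies all the clues, so urn ∉ box-North.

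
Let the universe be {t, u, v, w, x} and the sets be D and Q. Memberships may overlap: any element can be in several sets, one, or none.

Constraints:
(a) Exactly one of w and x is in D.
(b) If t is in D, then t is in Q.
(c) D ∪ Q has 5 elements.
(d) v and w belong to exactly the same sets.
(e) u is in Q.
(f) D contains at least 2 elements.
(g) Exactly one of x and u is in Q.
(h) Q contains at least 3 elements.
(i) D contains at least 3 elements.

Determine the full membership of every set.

D = {t, u, x}; Q = {t, u, v, w}

From (e): u ∈ Q.
(g) (exactly one): x ∉ Q.
Suppose t ∉ D: no assignment then satisfies all the clues, so t ∈ D.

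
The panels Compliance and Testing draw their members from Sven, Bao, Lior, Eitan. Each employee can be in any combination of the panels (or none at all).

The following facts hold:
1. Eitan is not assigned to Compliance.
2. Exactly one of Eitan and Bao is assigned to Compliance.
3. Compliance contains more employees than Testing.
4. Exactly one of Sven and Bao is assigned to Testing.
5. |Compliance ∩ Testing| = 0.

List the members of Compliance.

Compliance = {Bao, Lior}

From (1): Eitan ∉ Compliance.
(2) (exactly one): Bao ∈ Compliance.
Suppose Sven ∈ Compliance: no assignment then satisfies all the clues, so Sven ∉ Compliance.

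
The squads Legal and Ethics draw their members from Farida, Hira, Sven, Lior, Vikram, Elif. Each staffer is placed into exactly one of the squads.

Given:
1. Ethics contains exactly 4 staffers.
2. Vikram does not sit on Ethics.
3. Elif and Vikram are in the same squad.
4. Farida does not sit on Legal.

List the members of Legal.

From (2): Vikram ∉ Ethics.
From (4): Farida ∉ Legal.
(3): Elif matches Vikram: Elif ∉ Ethics.
Only one squad left: Farida ∈ Ethics.
Only one squad left: Vikram ∈ Legal.
Only one squad left: Elif ∈ Legal.
(1): only 4 candidates remain for Ethics, so all are in.

Legal = {Elif, Vikram}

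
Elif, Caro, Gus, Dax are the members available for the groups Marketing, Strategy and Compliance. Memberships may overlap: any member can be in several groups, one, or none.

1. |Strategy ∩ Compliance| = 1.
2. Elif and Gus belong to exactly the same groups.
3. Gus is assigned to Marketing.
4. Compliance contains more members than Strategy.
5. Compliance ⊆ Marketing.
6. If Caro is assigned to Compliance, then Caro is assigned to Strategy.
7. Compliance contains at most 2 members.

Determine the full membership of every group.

Marketing = {Caro, Dax, Elif, Gus}; Strategy = {Caro}; Compliance = {Caro, Dax}

From (3): Gus ∈ Marketing.
(2): Elif matches Gus: Elif ∈ Marketing.
Suppose Elif ∈ Strategy: no assignment then satisfies all the clues, so Elif ∉ Strategy.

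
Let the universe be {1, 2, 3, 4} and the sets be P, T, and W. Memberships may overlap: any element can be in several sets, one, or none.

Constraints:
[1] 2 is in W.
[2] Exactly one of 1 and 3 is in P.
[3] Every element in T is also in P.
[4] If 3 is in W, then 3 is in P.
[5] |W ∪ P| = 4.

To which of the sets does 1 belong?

1: W

From (1): 2 ∈ W.
Suppose 1 ∈ P: no assignment then satisfies all the clues, so 1 ∉ P.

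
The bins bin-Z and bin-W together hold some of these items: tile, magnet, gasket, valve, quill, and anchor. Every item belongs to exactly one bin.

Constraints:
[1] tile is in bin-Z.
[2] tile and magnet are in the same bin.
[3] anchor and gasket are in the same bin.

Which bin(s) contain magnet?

magnet: bin-Z

From (1): tile ∈ bin-Z.
(2): magnet matches tile: magnet ∈ bin-Z.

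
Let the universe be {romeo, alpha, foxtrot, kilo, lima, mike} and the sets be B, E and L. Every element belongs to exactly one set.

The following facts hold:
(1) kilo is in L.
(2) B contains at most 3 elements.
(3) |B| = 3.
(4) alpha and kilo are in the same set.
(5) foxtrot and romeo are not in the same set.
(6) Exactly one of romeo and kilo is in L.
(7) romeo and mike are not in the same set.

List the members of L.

L = {alpha, kilo}

From (1): kilo ∈ L.
(4): alpha matches kilo: alpha ∉ B.
(4): alpha matches kilo: alpha ∉ E.
(4): alpha matches kilo: alpha ∈ L.
(6) (exactly one): romeo ∉ L.
Suppose foxtrot ∈ L: no assignment then satisfies all the clues, so foxtrot ∉ L.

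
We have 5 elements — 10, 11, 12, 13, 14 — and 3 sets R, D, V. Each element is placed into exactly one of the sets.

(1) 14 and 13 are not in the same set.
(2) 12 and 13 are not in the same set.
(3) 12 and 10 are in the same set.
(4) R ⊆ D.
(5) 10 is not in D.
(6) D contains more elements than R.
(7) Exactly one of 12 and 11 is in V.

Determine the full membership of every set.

R = {}; D = {11, 13}; V = {10, 12, 14}

From (5): 10 ∉ D.
(3): 12 matches 10: 12 ∉ D.
(4) contrapositive: 10 ∉ R.
(4) contrapositive: 12 ∉ R.
Only one set left: 10 ∈ V.
Only one set left: 12 ∈ V.
(2): 13 ∉ V.
(7) (exactly one): 11 ∉ V.
Suppose 11 ∈ R: no assignment then satisfies all the clues, so 11 ∉ R.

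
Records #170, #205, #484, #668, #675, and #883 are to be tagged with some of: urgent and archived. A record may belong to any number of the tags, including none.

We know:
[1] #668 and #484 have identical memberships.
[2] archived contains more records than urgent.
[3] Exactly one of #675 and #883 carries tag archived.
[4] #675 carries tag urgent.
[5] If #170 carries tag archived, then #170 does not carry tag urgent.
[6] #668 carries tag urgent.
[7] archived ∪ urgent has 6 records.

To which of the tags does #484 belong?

From (4): #675 ∈ urgent.
From (6): #668 ∈ urgent.
(1): #484 matches #668: #484 ∈ urgent.
Suppose #484 ∉ archived: no assignment then satisfies all the clues, so #484 ∈ archived.

#484: archived, urgent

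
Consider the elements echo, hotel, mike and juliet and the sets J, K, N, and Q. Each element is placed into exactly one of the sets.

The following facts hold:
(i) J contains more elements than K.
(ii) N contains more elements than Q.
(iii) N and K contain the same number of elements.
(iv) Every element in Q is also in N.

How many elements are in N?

1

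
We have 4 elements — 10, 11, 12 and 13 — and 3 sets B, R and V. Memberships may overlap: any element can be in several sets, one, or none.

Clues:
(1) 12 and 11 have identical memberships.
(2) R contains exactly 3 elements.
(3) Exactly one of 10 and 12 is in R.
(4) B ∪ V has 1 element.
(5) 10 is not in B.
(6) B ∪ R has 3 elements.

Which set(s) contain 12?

12: R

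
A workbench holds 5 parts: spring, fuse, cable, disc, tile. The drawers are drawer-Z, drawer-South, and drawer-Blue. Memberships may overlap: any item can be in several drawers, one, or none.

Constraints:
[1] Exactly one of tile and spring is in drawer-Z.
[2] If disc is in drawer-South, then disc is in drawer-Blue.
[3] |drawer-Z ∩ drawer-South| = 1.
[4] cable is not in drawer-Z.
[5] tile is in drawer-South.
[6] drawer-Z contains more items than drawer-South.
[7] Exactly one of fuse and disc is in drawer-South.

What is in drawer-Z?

drawer-Z = {disc, fuse, spring}

From (4): cable ∉ drawer-Z.
From (5): tile ∈ drawer-South.
Suppose spring ∉ drawer-Z: no assignment then satisfies all the clues, so spring ∈ drawer-Z.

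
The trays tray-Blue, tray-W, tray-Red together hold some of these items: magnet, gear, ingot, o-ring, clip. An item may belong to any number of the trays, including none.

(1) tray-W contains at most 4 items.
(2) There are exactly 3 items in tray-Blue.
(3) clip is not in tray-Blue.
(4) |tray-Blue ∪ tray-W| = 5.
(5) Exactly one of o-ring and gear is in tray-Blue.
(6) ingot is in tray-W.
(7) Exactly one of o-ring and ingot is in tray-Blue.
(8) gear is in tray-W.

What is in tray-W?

tray-W = {clip, gear, ingot, o-ring}

From (3): clip ∉ tray-Blue.
From (6): ingot ∈ tray-W.
From (8): gear ∈ tray-W.
Suppose magnet ∈ tray-W: no assignment then satisfies all the clues, so magnet ∉ tray-W.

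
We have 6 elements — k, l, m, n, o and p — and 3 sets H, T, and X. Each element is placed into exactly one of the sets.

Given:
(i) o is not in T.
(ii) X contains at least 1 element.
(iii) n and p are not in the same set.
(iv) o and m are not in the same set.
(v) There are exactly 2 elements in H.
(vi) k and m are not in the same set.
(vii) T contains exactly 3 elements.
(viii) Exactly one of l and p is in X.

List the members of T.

From (i): o ∉ T.
Suppose k ∈ T: no assignment then satisfies all the clues, so k ∉ T.

T = {l, m, n}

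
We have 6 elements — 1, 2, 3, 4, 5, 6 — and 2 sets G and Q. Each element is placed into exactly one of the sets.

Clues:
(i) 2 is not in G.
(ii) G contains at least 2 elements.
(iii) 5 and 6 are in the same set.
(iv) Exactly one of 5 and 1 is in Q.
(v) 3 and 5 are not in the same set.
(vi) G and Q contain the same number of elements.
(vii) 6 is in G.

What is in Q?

Q = {1, 2, 3}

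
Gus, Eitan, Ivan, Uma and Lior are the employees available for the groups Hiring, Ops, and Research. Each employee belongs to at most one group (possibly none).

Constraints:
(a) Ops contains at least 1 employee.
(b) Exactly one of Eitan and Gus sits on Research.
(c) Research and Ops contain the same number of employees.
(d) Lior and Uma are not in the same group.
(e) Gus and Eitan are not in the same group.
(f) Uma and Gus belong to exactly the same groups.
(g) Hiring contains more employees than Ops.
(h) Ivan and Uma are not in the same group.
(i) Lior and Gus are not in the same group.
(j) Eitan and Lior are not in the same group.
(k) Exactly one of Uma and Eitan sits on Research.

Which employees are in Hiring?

Hiring = {Gus, Uma}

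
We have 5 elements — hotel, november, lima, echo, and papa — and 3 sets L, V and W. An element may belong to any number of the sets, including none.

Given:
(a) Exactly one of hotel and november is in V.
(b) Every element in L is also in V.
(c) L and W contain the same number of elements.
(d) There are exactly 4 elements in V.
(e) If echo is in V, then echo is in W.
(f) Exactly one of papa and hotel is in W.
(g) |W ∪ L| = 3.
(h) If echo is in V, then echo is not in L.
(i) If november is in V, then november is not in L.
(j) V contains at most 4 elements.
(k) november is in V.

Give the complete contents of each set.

L = {lima, papa}; V = {echo, lima, november, papa}; W = {echo, papa}

From (k): november ∈ V.
(a) (exactly one): hotel ∉ V.
(b) contrapositive: hotel ∉ L.
(d): only 4 candidates remain for V, so all are in.
(e): echo ∈ W.
(h): echo ∉ L.
(i): november ∉ L.
Suppose hotel ∈ W: no assignment then satisfies all the clues, so hotel ∉ W.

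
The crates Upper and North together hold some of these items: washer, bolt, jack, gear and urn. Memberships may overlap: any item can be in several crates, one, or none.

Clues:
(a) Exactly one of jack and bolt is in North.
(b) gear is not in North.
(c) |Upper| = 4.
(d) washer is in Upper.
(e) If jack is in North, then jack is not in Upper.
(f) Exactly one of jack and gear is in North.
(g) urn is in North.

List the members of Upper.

Upper = {bolt, gear, urn, washer}

From (b): gear ∉ North.
From (d): washer ∈ Upper.
From (g): urn ∈ North.
(f) (exactly one): jack ∈ North.
(a) (exactly one): bolt ∉ North.
(e): jack ∉ Upper.
(c): only 4 candidates remain for Upper, so all are in.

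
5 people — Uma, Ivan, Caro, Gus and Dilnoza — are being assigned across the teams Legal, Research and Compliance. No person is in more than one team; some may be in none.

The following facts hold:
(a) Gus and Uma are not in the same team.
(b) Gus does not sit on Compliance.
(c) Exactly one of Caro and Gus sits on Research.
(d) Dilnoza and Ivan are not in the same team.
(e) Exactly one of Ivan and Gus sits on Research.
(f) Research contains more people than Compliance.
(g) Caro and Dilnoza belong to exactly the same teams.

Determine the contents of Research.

Research = {Gus}

From (b): Gus ∉ Compliance.
Suppose Uma ∈ Research: no assignment then satisfies all the clues, so Uma ∉ Research.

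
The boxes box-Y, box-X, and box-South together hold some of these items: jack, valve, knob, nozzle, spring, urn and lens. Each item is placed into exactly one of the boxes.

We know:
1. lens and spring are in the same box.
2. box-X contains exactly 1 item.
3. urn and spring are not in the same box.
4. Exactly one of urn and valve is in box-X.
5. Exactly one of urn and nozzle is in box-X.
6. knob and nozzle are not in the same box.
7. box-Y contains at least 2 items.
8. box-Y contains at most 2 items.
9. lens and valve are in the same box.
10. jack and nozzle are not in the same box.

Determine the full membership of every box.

box-Y = {jack, knob}; box-X = {urn}; box-South = {lens, nozzle, spring, valve}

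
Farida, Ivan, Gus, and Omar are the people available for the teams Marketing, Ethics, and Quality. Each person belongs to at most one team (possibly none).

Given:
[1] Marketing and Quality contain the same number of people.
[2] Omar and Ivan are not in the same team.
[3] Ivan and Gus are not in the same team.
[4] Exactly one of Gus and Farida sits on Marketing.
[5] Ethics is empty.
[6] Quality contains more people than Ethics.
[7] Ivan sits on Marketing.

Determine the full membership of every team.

Marketing = {Farida, Ivan}; Ethics = {}; Quality = {Gus, Omar}

From (7): Ivan ∈ Marketing.
(2): Omar ∉ Marketing.
(3): Gus ∉ Marketing.
(4) (exactly one): Farida ∈ Marketing.
(5): Ethics already has 0, so the rest are out.
Suppose Gus ∉ Quality: no assignment then satisfies all the clues, so Gus ∈ Quality.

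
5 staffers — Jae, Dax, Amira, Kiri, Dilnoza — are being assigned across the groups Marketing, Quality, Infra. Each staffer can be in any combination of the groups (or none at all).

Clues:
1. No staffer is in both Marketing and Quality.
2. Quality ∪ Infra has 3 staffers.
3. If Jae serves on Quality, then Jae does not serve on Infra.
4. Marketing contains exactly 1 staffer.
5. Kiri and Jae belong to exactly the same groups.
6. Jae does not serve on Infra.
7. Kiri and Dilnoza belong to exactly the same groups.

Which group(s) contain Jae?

Jae: Quality

From (6): Jae ∉ Infra.
(5): Kiri matches Jae: Kiri ∉ Infra.
(7): Dilnoza matches Kiri: Dilnoza ∉ Infra.
Suppose Jae ∈ Marketing: no assignment then satisfies all the clues, so Jae ∉ Marketing.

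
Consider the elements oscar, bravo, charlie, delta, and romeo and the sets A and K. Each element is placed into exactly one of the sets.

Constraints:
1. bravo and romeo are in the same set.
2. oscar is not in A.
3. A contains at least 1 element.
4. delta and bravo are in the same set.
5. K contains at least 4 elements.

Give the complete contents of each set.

A = {charlie}; K = {bravo, delta, oscar, romeo}

From (2): oscar ∉ A.
Only one set left: oscar ∈ K.
Suppose bravo ∈ A: no assignment then satisfies all the clues, so bravo ∉ A.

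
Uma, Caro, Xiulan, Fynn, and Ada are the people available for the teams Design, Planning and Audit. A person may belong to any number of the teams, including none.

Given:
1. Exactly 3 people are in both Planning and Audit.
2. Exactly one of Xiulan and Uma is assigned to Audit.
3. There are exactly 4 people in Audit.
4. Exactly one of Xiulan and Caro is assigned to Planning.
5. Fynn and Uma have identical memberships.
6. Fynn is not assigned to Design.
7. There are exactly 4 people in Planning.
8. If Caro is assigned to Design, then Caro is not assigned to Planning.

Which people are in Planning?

Planning = {Ada, Fynn, Uma, Xiulan}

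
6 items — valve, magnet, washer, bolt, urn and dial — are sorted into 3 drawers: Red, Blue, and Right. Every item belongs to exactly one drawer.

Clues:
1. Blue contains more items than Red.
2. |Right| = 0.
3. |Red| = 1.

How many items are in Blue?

5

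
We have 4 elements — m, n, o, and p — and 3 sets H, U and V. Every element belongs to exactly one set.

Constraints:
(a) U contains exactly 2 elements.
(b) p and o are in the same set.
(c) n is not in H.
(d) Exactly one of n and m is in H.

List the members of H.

H = {m}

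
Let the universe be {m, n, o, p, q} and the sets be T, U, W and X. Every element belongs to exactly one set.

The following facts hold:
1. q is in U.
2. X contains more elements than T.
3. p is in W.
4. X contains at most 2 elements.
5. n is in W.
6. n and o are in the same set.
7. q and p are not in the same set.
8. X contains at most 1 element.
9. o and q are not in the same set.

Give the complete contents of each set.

T = {}; U = {q}; W = {n, o, p}; X = {m}

From (1): q ∈ U.
From (3): p ∈ W.
From (5): n ∈ W.
(6): o matches n: o ∉ T.
(6): o matches n: o ∉ U.
(6): o matches n: o ∈ W.
Suppose m ∈ T: no assignment then satisfies all the clues, so m ∉ T.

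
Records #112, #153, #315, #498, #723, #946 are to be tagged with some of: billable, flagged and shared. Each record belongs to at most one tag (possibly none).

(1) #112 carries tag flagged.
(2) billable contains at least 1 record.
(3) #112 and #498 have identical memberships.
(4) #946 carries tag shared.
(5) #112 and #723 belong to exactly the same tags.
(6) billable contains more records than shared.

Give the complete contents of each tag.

billable = {#153, #315}; flagged = {#112, #498, #723}; shared = {#946}

From (1): #112 ∈ flagged.
From (4): #946 ∈ shared.
(3): #498 matches #112: #498 ∉ billable.
(3): #498 matches #112: #498 ∈ flagged.
(5): #723 matches #112: #723 ∉ billable.
(5): #723 matches #112: #723 ∈ flagged.
Suppose #153 ∉ billable: no assignment then satisfies all the clues, so #153 ∈ billable.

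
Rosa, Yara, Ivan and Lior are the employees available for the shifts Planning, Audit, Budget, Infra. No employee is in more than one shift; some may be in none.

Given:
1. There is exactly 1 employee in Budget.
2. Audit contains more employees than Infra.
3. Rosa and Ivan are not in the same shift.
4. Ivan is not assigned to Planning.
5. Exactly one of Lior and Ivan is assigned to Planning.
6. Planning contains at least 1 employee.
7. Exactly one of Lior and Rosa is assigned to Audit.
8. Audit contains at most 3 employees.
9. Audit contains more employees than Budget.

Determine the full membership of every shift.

Planning = {Lior}; Audit = {Rosa, Yara}; Budget = {Ivan}; Infra = {}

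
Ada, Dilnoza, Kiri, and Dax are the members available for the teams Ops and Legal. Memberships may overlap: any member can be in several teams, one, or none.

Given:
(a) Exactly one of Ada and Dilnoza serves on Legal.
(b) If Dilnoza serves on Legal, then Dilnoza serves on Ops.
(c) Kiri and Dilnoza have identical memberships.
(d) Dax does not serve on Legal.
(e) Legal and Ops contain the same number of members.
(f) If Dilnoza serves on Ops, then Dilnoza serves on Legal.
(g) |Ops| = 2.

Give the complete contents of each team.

From (d): Dax ∉ Legal.
Suppose Ada ∈ Ops: no assignment then satisfies all the clues, so Ada ∉ Ops.

Ops = {Dilnoza, Kiri}; Legal = {Dilnoza, Kiri}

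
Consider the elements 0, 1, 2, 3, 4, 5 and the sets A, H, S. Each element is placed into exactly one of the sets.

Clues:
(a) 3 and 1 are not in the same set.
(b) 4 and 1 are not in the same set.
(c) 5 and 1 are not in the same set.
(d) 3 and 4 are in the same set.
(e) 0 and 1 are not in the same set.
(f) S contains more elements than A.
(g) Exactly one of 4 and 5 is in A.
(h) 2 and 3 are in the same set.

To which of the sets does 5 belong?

5: A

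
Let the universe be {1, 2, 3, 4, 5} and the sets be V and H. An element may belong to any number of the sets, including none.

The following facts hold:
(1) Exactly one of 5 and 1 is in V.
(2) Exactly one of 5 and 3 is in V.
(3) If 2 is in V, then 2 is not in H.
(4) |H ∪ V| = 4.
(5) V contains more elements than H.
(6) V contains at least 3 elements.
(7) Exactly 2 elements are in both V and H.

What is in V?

V = {1, 2, 3, 4}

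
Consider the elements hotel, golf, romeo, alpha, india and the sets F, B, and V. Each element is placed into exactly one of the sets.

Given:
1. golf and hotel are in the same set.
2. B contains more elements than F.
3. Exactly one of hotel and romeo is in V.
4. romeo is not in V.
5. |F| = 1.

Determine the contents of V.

V = {golf, hotel}

From (4): romeo ∉ V.
(3) (exactly one): hotel ∈ V.
(1): golf matches hotel: golf ∉ F.
(1): golf matches hotel: golf ∉ B.
(1): golf matches hotel: golf ∈ V.
Suppose alpha ∈ V: no assignment then satisfies all the clues, so alpha ∉ V.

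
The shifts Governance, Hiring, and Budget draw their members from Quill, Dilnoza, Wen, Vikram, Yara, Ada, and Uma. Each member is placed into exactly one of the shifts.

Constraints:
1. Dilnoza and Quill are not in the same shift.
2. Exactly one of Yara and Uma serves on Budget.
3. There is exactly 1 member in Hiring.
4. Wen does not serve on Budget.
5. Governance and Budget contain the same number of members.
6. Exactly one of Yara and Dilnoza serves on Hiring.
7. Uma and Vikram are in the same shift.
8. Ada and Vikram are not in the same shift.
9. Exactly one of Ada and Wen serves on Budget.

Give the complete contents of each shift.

Governance = {Uma, Vikram, Wen}; Hiring = {Dilnoza}; Budget = {Ada, Quill, Yara}

From (4): Wen ∉ Budget.
(9) (exactly one): Ada ∈ Budget.
(8): Vikram ∉ Budget.
(7): Uma matches Vikram: Uma ∉ Budget.
(2) (exactly one): Yara ∈ Budget.
(6) (exactly one): Dilnoza ∈ Hiring.
(1): Quill ∉ Hiring.
(3): Hiring already has 1, so the rest are out.
Only one shift left: Wen ∈ Governance.
Only one shift left: Vikram ∈ Governance.
Only one shift left: Uma ∈ Governance.
Suppose Quill ∈ Governance: no assignment then satisfies all the clues, so Quill ∉ Governance.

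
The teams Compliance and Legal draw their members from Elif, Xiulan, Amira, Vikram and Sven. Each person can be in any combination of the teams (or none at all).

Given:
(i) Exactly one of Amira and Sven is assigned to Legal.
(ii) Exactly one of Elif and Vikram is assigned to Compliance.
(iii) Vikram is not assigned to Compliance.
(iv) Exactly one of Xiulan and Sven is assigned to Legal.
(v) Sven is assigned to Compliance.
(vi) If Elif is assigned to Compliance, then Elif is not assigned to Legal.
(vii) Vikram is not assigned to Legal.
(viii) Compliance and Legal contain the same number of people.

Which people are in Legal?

Legal = {Amira, Xiulan}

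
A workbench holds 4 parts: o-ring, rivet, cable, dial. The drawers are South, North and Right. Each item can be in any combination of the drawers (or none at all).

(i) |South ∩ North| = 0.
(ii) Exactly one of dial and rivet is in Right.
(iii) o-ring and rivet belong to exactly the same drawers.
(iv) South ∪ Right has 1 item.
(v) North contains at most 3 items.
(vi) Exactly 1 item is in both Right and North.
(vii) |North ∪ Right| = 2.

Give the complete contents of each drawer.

South = {}; North = {cable, dial}; Right = {dial}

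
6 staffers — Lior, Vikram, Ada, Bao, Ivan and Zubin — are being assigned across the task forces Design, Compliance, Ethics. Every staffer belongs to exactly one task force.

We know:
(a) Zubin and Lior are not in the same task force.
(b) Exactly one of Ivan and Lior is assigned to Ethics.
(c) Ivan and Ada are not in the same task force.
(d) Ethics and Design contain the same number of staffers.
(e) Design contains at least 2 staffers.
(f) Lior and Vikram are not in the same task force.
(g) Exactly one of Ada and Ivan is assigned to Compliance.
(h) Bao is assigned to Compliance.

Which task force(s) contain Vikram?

Vikram: Design

From (h): Bao ∈ Compliance.
Suppose Vikram ∉ Design: no assignment then satisfies all the clues, so Vikram ∈ Design.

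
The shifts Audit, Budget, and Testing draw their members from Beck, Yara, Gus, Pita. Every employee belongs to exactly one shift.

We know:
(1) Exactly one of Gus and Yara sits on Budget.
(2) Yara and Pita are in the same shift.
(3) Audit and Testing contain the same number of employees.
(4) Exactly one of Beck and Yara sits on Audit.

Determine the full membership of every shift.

Audit = {Beck}; Budget = {Pita, Yara}; Testing = {Gus}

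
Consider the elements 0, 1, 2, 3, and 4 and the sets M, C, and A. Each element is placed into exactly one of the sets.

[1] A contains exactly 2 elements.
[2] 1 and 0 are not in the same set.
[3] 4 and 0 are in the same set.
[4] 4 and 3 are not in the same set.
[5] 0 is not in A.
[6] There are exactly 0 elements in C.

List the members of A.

From (5): 0 ∉ A.
(3): 4 matches 0: 4 ∉ A.
(6): C already has 0, so the rest are out.
Only one set left: 0 ∈ M.
Only one set left: 4 ∈ M.
(2): 1 ∉ M.
(4): 3 ∉ M.
Only one set left: 1 ∈ A.
Only one set left: 3 ∈ A.
(1): A already has 2, so the rest are out.
Only one set left: 2 ∈ M.

A = {1, 3}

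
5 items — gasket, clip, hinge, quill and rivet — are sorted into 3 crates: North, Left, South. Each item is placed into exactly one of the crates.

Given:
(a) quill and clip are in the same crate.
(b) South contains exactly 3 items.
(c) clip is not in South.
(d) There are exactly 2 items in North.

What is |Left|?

From (c): clip ∉ South.
(a): quill matches clip: quill ∉ South.
(b): only 3 candidates remain for South, so all are in.
(d): only 2 candidates remain for North, so all are in.

0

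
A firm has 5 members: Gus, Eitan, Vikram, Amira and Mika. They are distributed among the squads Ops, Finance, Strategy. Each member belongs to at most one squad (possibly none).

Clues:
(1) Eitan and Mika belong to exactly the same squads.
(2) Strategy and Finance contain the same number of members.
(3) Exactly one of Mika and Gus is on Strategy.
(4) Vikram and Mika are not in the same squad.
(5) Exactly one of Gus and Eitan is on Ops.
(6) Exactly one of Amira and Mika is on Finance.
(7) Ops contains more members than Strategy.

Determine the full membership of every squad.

Ops = {Eitan, Mika}; Finance = {Amira}; Strategy = {Gus}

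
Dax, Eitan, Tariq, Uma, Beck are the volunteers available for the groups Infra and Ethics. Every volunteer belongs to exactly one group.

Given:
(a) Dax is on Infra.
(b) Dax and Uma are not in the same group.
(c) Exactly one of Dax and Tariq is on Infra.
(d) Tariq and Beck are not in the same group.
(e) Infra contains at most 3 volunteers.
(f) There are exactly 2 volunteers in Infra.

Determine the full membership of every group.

Infra = {Beck, Dax}; Ethics = {Eitan, Tariq, Uma}

From (a): Dax ∈ Infra.
(b): Uma ∉ Infra.
(c) (exactly one): Tariq ∉ Infra.
Only one group left: Tariq ∈ Ethics.
Only one group left: Uma ∈ Ethics.
(d): Beck ∉ Ethics.
Only one group left: Beck ∈ Infra.
(f): Infra already has 2, so the rest are out.
Only one group left: Eitan ∈ Ethics.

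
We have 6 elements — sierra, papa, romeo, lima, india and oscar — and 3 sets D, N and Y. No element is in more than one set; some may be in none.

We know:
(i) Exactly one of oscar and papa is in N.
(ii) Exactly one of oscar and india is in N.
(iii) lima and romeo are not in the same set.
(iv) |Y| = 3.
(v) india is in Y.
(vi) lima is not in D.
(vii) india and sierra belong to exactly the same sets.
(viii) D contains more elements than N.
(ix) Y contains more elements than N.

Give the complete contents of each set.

D = {papa, romeo}; N = {oscar}; Y = {india, lima, sierra}

From (v): india ∈ Y.
From (vi): lima ∉ D.
(ii) (exactly one): oscar ∈ N.
(vii): sierra matches india: sierra ∉ D.
(vii): sierra matches india: sierra ∉ N.
(vii): sierra matches india: sierra ∈ Y.
(i) (exactly one): papa ∉ N.
Suppose papa ∉ D: no assignment then satisfies all the clues, so papa ∈ D.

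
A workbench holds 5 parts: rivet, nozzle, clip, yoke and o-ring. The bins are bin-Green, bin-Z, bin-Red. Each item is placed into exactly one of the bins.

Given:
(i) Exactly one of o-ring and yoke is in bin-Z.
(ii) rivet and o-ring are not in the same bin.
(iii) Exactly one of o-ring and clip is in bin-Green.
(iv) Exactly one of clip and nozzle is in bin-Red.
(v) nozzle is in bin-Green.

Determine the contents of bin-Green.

bin-Green = {nozzle, o-ring}

From (v): nozzle ∈ bin-Green.
(iv) (exactly one): clip ∈ bin-Red.
(iii) (exactly one): o-ring ∈ bin-Green.
(i) (exactly one): yoke ∈ bin-Z.
(ii): rivet ∉ bin-Green.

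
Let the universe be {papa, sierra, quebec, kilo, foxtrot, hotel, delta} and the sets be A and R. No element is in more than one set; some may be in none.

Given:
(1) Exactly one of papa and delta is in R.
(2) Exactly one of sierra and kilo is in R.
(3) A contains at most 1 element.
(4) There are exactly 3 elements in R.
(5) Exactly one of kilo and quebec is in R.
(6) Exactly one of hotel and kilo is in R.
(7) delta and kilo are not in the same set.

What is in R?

R = {foxtrot, kilo, papa}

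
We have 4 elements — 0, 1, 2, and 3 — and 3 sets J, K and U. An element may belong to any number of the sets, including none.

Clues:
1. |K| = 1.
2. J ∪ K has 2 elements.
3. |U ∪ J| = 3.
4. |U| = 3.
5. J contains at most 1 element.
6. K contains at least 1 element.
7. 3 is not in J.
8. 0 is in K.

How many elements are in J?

From (7): 3 ∉ J.
From (8): 0 ∈ K.
(1): K already has 1, so the rest are out.
Suppose 0 ∈ J: no assignment then satisfies all the clues, so 0 ∉ J.

1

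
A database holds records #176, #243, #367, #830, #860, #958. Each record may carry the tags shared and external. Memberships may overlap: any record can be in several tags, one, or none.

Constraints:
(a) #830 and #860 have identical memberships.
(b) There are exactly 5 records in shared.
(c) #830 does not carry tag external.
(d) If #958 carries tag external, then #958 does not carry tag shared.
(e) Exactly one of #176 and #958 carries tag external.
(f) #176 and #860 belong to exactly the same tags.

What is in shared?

shared = {#176, #243, #367, #830, #860}

From (c): #830 ∉ external.
(a): #860 matches #830: #860 ∉ external.
(f): #176 matches #860: #176 ∉ external.
(e) (exactly one): #958 ∈ external.
(d): #958 ∉ shared.
(b): only 5 candidates remain for shared, so all are in.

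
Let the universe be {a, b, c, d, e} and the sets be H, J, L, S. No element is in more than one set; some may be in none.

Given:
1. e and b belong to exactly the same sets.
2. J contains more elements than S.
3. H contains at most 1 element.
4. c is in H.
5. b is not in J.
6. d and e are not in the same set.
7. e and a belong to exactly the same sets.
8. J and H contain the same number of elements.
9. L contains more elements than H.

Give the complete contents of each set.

H = {c}; J = {d}; L = {a, b, e}; S = {}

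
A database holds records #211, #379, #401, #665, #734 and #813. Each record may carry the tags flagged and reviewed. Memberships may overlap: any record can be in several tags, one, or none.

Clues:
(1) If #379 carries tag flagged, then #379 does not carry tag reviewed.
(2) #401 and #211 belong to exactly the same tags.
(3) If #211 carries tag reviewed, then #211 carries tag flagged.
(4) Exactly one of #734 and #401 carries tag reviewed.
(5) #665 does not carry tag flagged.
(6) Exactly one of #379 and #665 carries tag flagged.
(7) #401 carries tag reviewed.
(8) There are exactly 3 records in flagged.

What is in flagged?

From (5): #665 ∉ flagged.
From (7): #401 ∈ reviewed.
(2): #211 matches #401: #211 ∈ reviewed.
(3): #211 ∈ flagged.
(4) (exactly one): #734 ∉ reviewed.
(6) (exactly one): #379 ∈ flagged.
(1): #379 ∉ reviewed.
(2): #401 matches #211: #401 ∈ flagged.
(8): flagged already has 3, so the rest are out.

flagged = {#211, #379, #401}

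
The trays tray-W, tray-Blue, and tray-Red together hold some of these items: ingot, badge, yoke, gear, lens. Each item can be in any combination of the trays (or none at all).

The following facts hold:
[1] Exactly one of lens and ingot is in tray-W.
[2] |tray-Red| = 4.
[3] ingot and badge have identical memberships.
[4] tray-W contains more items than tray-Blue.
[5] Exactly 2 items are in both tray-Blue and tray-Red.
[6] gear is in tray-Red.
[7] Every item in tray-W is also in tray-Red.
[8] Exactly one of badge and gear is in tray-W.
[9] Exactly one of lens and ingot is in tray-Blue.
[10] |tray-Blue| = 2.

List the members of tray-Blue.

tray-Blue = {badge, ingot}

From (6): gear ∈ tray-Red.
Suppose ingot ∉ tray-Blue: no assignment then satisfies all the clues, so ingot ∈ tray-Blue.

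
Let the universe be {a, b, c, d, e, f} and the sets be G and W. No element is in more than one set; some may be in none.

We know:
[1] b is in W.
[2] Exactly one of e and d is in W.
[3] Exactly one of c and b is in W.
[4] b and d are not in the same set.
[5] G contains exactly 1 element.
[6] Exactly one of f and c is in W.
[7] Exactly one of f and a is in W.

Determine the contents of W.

From (1): b ∈ W.
(3) (exactly one): c ∉ W.
(4): d ∉ W.
(6) (exactly one): f ∈ W.
(7) (exactly one): a ∉ W.
(2) (exactly one): e ∈ W.

W = {b, e, f}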